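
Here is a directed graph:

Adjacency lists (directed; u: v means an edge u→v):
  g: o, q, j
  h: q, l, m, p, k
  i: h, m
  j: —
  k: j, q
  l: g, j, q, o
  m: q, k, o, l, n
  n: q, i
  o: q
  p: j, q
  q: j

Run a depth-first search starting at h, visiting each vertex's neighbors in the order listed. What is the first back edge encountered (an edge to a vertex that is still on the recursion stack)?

DFS from h (visiting each vertex's neighbors in the order listed); mark gray on enter, black on exit:
h gray
  q gray
    j gray
    j black
  q black
  l gray
    g gray
      o gray
        o→q: q black — skip
      o black
      g→q: q black — skip
      g→j: j black — skip
    g black
    l→j: j black — skip
    l→q: q black — skip
    l→o: o black — skip
  l black
  m gray
    m→q: q black — skip
    k gray
      k→j: j black — skip
      k→q: q black — skip
    k black
    m→o: o black — skip
    m→l: l black — skip
    n gray
      n→q: q black — skip
      i gray
        i→h: h is gray → back edge
First back edge: i → h.

i→h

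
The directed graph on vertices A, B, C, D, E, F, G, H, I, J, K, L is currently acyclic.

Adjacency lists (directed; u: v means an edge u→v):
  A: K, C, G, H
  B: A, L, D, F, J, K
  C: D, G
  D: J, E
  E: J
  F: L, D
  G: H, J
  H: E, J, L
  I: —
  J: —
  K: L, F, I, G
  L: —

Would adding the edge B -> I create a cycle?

Adding B→I creates a cycle iff I can already reach B.
Explore from I: no path reaches B. The graph stays acyclic.

No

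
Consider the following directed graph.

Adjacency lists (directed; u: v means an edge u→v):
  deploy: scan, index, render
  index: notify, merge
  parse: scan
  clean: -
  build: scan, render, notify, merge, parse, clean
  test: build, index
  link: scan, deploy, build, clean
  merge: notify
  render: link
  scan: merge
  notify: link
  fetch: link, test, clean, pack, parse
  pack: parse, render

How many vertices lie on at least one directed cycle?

A vertex is on a directed cycle iff it belongs to a strongly connected component of size ≥ 2 (or has a self-loop).
The vertices on cycles are {link, scan, build, index, merge, parse, deploy, notify, render} — 9 in total.

9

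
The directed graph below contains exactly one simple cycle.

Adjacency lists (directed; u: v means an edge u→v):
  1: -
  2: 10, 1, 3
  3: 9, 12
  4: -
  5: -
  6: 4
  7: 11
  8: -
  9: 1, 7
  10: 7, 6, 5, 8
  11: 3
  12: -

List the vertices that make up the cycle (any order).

DFS with gray/black marking from 3:
3 gray
  9 gray
    1 gray
    1 black
    7 gray
      11 gray
        11→3: 3 is gray → back edge
Back edge closes the cycle 3 → 9 → 7 → 11 → 3; its vertices are {3, 7, 9, 11}.

3, 7, 9, 11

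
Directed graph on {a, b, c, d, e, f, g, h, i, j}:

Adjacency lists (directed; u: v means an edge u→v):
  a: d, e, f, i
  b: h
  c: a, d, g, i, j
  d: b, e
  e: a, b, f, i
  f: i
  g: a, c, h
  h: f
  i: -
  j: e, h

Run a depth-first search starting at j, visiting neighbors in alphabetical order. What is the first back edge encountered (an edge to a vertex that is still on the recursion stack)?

d->e

DFS from j (visiting neighbors in alphabetical order); mark gray on enter, black on exit:
j gray
  e gray
    a gray
      d gray
        b gray
          h gray
            f gray
              i gray
              i black
            f black
          h black
        b black
        d→e: e is gray → back edge
First back edge: d → e.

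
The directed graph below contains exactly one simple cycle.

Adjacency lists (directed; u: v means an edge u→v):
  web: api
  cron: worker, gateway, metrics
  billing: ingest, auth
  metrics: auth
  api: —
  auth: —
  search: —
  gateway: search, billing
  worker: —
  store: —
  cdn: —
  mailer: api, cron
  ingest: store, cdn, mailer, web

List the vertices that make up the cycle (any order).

cron, ingest, mailer, billing, gateway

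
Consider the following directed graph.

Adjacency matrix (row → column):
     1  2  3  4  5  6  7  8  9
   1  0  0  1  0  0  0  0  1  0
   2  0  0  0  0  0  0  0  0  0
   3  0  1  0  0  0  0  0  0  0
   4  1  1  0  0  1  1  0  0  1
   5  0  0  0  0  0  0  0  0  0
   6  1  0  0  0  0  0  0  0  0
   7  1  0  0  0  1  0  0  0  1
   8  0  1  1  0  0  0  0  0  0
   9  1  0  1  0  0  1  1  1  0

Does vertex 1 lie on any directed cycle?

No

1 lies on a cycle iff there is a path from 1 back to itself.
Exploring from 1, it never reaches itself; equivalently, its strongly connected component is a singleton.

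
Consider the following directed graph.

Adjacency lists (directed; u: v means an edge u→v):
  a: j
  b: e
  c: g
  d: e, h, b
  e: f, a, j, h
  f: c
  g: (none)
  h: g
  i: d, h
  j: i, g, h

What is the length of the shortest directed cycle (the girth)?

4

For each vertex v, BFS finds the shortest path from v back to v.
The shortest such closed walk is e → j → i → d → e, length 4.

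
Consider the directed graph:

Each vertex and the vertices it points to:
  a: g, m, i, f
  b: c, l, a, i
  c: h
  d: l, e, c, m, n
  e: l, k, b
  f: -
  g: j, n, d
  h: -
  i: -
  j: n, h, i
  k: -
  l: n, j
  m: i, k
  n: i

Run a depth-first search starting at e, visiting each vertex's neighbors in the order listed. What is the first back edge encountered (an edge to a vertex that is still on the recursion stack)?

d->e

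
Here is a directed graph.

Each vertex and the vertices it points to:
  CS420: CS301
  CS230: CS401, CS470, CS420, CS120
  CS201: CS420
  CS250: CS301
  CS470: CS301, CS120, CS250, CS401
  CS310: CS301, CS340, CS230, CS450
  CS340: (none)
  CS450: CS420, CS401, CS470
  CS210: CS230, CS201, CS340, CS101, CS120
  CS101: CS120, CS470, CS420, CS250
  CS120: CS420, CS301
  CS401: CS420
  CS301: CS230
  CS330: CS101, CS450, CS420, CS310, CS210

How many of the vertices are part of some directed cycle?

7

A vertex is on a directed cycle iff it belongs to a strongly connected component of size ≥ 2 (or has a self-loop).
The vertices on cycles are {CS120, CS230, CS250, CS301, CS401, CS420, CS470} — 7 in total.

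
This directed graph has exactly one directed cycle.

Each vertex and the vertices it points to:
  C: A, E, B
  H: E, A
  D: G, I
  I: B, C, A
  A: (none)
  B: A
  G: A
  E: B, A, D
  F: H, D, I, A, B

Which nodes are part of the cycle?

C, D, E, I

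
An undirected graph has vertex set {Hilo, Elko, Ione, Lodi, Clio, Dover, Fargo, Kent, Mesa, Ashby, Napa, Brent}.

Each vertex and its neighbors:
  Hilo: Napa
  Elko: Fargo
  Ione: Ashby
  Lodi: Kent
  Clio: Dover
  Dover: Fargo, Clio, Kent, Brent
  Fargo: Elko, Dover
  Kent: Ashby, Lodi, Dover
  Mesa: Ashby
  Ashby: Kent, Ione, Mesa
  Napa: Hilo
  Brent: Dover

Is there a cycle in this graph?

No

DFS, tracking each vertex's parent; an edge to a visited non-parent vertex closes a cycle.
Start from Mesa:
visit Mesa (parent –)
  visit Ashby (parent Mesa)
    visit Kent (parent Ashby)
      Kent–Ashby: parent, skip
      visit Lodi (parent Kent)
        Lodi–Kent: parent, skip
      visit Dover (parent Kent)
        visit Fargo (parent Dover)
          visit Elko (parent Fargo)
            Elko–Fargo: parent, skip
          Fargo–Dover: parent, skip
        visit Clio (parent Dover)
          Clio–Dover: parent, skip
        Dover–Kent: parent, skip
        visit Brent (parent Dover)
          Brent–Dover: parent, skip
    visit Ione (parent Ashby)
      Ione–Ashby: parent, skip
    Ashby–Mesa: parent, skip
visit Hilo (parent –)
  visit Napa (parent Hilo)
    Napa–Hilo: parent, skip
No non-parent visited neighbor found — the graph is a forest.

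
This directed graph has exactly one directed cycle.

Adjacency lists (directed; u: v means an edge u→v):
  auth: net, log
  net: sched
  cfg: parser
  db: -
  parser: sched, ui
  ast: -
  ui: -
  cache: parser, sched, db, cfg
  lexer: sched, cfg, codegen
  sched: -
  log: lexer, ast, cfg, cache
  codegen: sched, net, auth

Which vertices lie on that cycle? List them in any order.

log, auth, lexer, codegen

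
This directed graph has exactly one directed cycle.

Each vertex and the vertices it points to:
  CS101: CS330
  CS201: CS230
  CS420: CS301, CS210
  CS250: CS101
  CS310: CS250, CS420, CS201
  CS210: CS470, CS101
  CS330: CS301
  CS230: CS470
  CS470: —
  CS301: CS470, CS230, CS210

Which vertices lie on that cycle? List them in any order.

CS101, CS210, CS301, CS330

DFS with gray/black marking from CS101:
CS101 gray
  CS330 gray
    CS301 gray
      CS470 gray
      CS470 black
      CS230 gray
        CS230→CS470: CS470 black — skip
      CS230 black
      CS210 gray
        CS210→CS470: CS470 black — skip
        CS210→CS101: CS101 is gray → back edge
Back edge closes the cycle CS101 → CS330 → CS301 → CS210 → CS101; its vertices are {CS101, CS210, CS301, CS330}.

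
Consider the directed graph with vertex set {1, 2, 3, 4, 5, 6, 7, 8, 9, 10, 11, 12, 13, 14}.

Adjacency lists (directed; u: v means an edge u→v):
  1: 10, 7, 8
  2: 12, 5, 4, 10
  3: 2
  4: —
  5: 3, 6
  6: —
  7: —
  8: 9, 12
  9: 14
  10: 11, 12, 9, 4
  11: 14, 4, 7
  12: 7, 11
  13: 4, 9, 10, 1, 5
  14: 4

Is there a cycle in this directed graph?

Yes

DFS with white/gray/black marking, starting from 10:
10 gray
  11 gray
    14 gray
      4 gray
      4 black
    14 black
    11→4: 4 black — skip
    7 gray
    7 black
  11 black
  12 gray
    12→7: 7 black — skip
    12→11: 11 black — skip
  12 black
  9 gray
    9→14: 14 black — skip
  9 black
  10→4: 4 black — skip
10 black
1 gray
  1→10: 10 black — skip
  1→7: 7 black — skip
  8 gray
    8→9: 9 black — skip
    8→12: 12 black — skip
  8 black
1 black
2 gray
  2→12: 12 black — skip
  5 gray
    3 gray
      3→2: 2 is gray → back edge
Back edge found, so a cycle exists: 2 → 5 → 3 → 2.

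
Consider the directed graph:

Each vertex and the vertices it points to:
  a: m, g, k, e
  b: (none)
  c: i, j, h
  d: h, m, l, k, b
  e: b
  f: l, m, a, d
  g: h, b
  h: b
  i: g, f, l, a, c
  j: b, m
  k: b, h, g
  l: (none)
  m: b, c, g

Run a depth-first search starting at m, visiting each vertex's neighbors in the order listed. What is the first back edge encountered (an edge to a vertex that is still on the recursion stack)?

DFS from m (visiting each vertex's neighbors in the order listed); mark gray on enter, black on exit:
m gray
  b gray
  b black
  c gray
    i gray
      g gray
        h gray
          h→b: b black — skip
        h black
        g→b: b black — skip
      g black
      f gray
        l gray
        l black
        f→m: m is gray → back edge
First back edge: f → m.

f→m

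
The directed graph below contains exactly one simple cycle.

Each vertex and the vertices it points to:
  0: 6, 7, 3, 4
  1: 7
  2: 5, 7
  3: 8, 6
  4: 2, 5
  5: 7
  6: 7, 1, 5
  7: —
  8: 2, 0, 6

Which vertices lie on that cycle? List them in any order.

DFS with gray/black marking from 3:
3 gray
  8 gray
    2 gray
      5 gray
        7 gray
        7 black
      5 black
      2→7: 7 black — skip
    2 black
    0 gray
      6 gray
        6→7: 7 black — skip
        1 gray
          1→7: 7 black — skip
        1 black
        6→5: 5 black — skip
      6 black
      0→7: 7 black — skip
      0→3: 3 is gray → back edge
Back edge closes the cycle 3 → 8 → 0 → 3; its vertices are {0, 3, 8}.

0, 3, 8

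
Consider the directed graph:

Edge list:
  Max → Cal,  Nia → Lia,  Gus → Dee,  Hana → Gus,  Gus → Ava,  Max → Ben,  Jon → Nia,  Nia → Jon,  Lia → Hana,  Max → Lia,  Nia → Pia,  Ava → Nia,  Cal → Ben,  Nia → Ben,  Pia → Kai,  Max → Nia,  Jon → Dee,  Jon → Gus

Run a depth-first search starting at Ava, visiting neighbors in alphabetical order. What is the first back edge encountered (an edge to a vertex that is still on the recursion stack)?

Gus->Ava

DFS from Ava (visiting neighbors in alphabetical order); mark gray on enter, black on exit:
Ava gray
  Nia gray
    Ben gray
    Ben black
    Jon gray
      Dee gray
      Dee black
      Gus gray
        Gus→Ava: Ava is gray → back edge
First back edge: Gus → Ava.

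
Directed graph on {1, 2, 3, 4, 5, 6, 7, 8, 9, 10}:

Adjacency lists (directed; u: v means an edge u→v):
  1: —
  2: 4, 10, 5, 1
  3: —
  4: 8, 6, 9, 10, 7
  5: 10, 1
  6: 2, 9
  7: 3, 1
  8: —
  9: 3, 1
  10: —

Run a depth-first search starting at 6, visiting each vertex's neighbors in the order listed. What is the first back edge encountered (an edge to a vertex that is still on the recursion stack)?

4→6

DFS from 6 (visiting each vertex's neighbors in the order listed); mark gray on enter, black on exit:
6 gray
  2 gray
    4 gray
      8 gray
      8 black
      4→6: 6 is gray → back edge
First back edge: 4 → 6.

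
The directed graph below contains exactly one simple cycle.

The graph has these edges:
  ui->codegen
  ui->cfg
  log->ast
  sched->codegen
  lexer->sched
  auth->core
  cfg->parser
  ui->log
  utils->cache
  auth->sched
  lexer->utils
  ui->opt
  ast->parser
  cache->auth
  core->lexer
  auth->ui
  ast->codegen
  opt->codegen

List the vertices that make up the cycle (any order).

auth, core, cache, lexer, utils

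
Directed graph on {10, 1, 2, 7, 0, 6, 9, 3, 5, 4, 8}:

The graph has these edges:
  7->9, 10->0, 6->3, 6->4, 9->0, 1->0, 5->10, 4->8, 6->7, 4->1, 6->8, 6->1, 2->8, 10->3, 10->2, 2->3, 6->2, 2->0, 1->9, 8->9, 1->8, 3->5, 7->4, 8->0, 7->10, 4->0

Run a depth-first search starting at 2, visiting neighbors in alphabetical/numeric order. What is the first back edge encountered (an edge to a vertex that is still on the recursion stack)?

10→2

DFS from 2 (visiting neighbors in alphabetical/numeric order); mark gray on enter, black on exit:
2 gray
  0 gray
  0 black
  3 gray
    5 gray
      10 gray
        10→0: 0 black — skip
        10→2: 2 is gray → back edge
First back edge: 10 → 2.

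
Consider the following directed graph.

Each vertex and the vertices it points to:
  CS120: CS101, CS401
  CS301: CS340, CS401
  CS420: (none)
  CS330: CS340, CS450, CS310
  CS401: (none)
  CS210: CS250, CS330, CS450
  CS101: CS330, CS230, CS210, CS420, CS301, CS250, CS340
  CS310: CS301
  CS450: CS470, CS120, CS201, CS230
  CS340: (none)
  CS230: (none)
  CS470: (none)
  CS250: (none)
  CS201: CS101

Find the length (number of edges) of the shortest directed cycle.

For each vertex v, BFS finds the shortest path from v back to v.
The shortest such closed walk is CS101 → CS210 → CS450 → CS120 → CS101, length 4.

4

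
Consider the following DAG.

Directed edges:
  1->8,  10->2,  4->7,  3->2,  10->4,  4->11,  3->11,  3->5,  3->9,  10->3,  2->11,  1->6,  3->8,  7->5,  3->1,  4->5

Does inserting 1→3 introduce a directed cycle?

Yes

Adding 1→3 creates a cycle iff 3 can already reach 1.
Path from 3: 3 → 1.
So 3 → … → 1 → 3 is a cycle.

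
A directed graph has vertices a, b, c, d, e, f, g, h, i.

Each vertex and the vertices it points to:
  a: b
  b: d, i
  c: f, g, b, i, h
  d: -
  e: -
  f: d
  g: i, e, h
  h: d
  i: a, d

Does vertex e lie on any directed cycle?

No

e lies on a cycle iff there is a path from e back to itself.
Exploring from e, it never reaches itself; equivalently, its strongly connected component is a singleton.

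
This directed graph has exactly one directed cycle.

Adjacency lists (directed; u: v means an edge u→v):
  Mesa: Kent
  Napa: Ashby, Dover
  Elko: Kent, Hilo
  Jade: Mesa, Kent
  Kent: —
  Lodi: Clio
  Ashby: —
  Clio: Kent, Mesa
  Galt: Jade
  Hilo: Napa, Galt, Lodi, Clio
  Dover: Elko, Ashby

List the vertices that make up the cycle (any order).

Elko, Hilo, Napa, Dover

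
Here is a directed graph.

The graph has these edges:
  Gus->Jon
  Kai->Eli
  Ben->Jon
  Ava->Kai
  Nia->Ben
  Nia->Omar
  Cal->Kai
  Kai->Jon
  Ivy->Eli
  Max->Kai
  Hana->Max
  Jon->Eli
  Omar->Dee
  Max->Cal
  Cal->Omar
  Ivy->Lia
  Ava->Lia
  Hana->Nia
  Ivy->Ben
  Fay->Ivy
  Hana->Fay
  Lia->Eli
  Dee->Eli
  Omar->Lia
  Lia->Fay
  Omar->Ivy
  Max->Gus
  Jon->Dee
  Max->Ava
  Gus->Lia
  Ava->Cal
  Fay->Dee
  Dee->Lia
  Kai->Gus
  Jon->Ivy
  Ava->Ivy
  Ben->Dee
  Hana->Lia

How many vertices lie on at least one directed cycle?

6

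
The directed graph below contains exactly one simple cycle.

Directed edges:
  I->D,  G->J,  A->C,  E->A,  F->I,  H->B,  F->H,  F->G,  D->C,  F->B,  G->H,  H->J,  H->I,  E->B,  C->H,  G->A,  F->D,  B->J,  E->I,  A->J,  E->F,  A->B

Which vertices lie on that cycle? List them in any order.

DFS with gray/black marking from I:
I gray
  D gray
    C gray
      H gray
        H→I: I is gray → back edge
Back edge closes the cycle I → D → C → H → I; its vertices are {C, D, H, I}.

C, D, H, I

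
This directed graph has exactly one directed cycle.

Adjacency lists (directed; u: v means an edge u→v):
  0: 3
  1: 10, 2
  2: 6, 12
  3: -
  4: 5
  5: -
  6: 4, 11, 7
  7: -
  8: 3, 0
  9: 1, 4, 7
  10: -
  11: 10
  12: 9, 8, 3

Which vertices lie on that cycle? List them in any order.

1, 2, 9, 12

DFS with gray/black marking from 2:
2 gray
  6 gray
    4 gray
      5 gray
      5 black
    4 black
    11 gray
      10 gray
      10 black
    11 black
    7 gray
    7 black
  6 black
  12 gray
    9 gray
      1 gray
        1→10: 10 black — skip
        1→2: 2 is gray → back edge
Back edge closes the cycle 2 → 12 → 9 → 1 → 2; its vertices are {1, 2, 9, 12}.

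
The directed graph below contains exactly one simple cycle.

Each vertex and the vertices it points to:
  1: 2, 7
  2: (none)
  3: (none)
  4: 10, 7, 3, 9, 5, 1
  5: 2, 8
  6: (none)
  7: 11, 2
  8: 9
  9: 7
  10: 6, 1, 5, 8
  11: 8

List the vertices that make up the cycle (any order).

7, 8, 9, 11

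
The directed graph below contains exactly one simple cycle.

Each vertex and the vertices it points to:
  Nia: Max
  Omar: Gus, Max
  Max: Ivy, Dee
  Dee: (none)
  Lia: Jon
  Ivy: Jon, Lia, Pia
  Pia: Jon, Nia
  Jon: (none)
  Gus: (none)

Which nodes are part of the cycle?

Ivy, Max, Nia, Pia

DFS with gray/black marking from Max:
Max gray
  Ivy gray
    Jon gray
    Jon black
    Lia gray
      Lia→Jon: Jon black — skip
    Lia black
    Pia gray
      Pia→Jon: Jon black — skip
      Nia gray
        Nia→Max: Max is gray → back edge
Back edge closes the cycle Max → Ivy → Pia → Nia → Max; its vertices are {Ivy, Max, Nia, Pia}.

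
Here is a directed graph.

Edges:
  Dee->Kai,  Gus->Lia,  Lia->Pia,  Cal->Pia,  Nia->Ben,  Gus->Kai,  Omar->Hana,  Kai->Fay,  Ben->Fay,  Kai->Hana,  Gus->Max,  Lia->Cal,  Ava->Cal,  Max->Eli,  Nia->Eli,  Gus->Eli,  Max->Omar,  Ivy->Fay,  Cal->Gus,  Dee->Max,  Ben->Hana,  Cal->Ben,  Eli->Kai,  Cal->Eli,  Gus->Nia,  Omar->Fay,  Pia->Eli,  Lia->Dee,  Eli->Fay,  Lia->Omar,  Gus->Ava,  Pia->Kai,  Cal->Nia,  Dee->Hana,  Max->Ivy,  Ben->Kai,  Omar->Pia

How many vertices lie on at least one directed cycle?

4

A vertex is on a directed cycle iff it belongs to a strongly connected component of size ≥ 2 (or has a self-loop).
The vertices on cycles are {Ava, Cal, Gus, Lia} — 4 in total.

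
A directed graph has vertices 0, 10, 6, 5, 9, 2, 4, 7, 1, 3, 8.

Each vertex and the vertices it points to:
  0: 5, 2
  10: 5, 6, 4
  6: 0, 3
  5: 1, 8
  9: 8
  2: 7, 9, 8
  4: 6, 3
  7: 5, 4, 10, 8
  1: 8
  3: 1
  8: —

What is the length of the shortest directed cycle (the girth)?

5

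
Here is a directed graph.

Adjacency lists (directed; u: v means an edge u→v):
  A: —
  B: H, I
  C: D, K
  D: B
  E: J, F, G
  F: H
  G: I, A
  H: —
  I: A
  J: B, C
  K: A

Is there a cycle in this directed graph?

DFS with white/gray/black marking, starting from G:
G gray
  I gray
    A gray
    A black
  I black
  G→A: A black — skip
G black
B gray
  H gray
  H black
  B→I: I black — skip
B black
C gray
  D gray
    D→B: B black — skip
  D black
  K gray
    K→A: A black — skip
  K black
C black
E gray
  J gray
    J→B: B black — skip
    J→C: C black — skip
  J black
  F gray
    F→H: H black — skip
  F black
  E→G: G black — skip
E black
Every edge goes to a white or black vertex — no back edge, so the graph is acyclic.

No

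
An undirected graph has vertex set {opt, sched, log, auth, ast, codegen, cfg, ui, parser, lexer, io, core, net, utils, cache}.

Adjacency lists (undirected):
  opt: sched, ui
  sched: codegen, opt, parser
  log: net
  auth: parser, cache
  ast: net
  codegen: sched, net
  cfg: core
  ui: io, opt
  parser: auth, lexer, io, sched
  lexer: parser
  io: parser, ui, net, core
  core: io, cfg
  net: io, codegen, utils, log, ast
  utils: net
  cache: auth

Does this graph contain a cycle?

DFS, tracking each vertex's parent; an edge to a visited non-parent vertex closes a cycle.
Start from opt:
visit opt (parent –)
  visit sched (parent opt)
    visit codegen (parent sched)
      codegen–sched: parent, skip
      visit net (parent codegen)
        visit io (parent net)
          visit parser (parent io)
            visit auth (parent parser)
              auth–parser: parent, skip
              visit cache (parent auth)
                cache–auth: parent, skip
            visit lexer (parent parser)
              lexer–parser: parent, skip
            parser–io: parent, skip
            parser–sched: sched visited and ≠ parent → cycle
Cycle: sched – codegen – net – io – parser – sched.

Yes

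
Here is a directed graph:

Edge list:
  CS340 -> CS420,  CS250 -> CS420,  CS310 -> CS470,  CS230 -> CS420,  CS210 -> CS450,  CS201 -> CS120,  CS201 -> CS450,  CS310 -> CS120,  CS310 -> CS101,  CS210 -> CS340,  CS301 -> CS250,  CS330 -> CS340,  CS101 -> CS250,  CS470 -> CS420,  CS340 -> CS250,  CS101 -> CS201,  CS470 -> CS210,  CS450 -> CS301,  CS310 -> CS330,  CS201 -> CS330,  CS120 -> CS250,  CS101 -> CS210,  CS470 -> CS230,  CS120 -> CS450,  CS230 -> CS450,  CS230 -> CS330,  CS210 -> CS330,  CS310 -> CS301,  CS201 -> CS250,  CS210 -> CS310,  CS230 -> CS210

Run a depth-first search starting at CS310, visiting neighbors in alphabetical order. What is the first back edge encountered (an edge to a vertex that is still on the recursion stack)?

CS210→CS310

DFS from CS310 (visiting neighbors in alphabetical order); mark gray on enter, black on exit:
CS310 gray
  CS101 gray
    CS201 gray
      CS120 gray
        CS250 gray
          CS420 gray
          CS420 black
        CS250 black
        CS450 gray
          CS301 gray
            CS301→CS250: CS250 black — skip
          CS301 black
        CS450 black
      CS120 black
      CS201→CS250: CS250 black — skip
      CS330 gray
        CS340 gray
          CS340→CS250: CS250 black — skip
          CS340→CS420: CS420 black — skip
        CS340 black
      CS330 black
      CS201→CS450: CS450 black — skip
    CS201 black
    CS210 gray
      CS210→CS310: CS310 is gray → back edge
First back edge: CS210 → CS310.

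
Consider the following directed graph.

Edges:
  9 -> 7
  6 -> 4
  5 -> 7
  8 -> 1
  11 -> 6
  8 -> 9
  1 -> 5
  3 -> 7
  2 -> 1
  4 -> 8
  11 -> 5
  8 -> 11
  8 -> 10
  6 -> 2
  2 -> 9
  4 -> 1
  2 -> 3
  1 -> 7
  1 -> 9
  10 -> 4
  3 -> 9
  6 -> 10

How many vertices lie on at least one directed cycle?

5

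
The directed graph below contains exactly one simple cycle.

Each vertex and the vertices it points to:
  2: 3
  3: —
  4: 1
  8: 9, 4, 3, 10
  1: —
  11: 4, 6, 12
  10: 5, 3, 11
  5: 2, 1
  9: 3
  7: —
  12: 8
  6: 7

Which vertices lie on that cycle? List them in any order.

8, 10, 11, 12

DFS with gray/black marking from 8:
8 gray
  9 gray
    3 gray
    3 black
  9 black
  4 gray
    1 gray
    1 black
  4 black
  8→3: 3 black — skip
  10 gray
    5 gray
      2 gray
        2→3: 3 black — skip
      2 black
      5→1: 1 black — skip
    5 black
    10→3: 3 black — skip
    11 gray
      11→4: 4 black — skip
      6 gray
        7 gray
        7 black
      6 black
      12 gray
        12→8: 8 is gray → back edge
Back edge closes the cycle 8 → 10 → 11 → 12 → 8; its vertices are {8, 10, 11, 12}.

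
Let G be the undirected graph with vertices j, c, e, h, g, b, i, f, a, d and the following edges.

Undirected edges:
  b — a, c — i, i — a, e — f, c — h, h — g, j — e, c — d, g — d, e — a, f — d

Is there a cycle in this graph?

Yes

DFS, tracking each vertex's parent; an edge to a visited non-parent vertex closes a cycle.
Start from e:
visit e (parent –)
  visit a (parent e)
    visit i (parent a)
      i–a: parent, skip
      visit c (parent i)
        c–i: parent, skip
        visit h (parent c)
          visit g (parent h)
            visit d (parent g)
              d–g: parent, skip
              d–c: c visited and ≠ parent → cycle
Cycle: c – h – g – d – c.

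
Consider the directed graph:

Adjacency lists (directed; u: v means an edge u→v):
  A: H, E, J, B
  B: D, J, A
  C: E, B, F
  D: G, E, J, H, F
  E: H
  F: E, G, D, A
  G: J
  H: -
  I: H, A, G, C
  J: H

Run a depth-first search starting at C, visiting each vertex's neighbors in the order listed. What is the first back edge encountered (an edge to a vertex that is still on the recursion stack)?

F→D

DFS from C (visiting each vertex's neighbors in the order listed); mark gray on enter, black on exit:
C gray
  E gray
    H gray
    H black
  E black
  B gray
    D gray
      G gray
        J gray
          J→H: H black — skip
        J black
      G black
      D→E: E black — skip
      D→J: J black — skip
      D→H: H black — skip
      F gray
        F→E: E black — skip
        F→G: G black — skip
        F→D: D is gray → back edge
First back edge: F → D.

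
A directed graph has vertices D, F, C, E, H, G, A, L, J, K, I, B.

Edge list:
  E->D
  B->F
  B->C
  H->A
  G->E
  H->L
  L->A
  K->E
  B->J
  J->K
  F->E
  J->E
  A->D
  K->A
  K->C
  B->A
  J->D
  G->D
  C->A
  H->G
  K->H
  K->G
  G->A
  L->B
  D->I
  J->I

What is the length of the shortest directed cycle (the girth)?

5

For each vertex v, BFS finds the shortest path from v back to v.
The shortest such closed walk is L → B → J → K → H → L, length 5.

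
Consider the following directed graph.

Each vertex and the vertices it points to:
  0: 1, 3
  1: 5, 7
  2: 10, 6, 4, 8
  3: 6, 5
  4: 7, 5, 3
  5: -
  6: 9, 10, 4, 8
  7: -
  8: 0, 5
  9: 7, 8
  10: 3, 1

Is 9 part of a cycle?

Yes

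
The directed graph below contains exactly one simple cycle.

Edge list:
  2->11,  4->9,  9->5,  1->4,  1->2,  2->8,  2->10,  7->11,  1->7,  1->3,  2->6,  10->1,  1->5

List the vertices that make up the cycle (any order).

1, 2, 10

DFS with gray/black marking from 10:
10 gray
  1 gray
    4 gray
      9 gray
        5 gray
        5 black
      9 black
    4 black
    3 gray
    3 black
    7 gray
      11 gray
      11 black
    7 black
    1→5: 5 black — skip
    2 gray
      6 gray
      6 black
      8 gray
      8 black
      2→11: 11 black — skip
      2→10: 10 is gray → back edge
Back edge closes the cycle 10 → 1 → 2 → 10; its vertices are {1, 2, 10}.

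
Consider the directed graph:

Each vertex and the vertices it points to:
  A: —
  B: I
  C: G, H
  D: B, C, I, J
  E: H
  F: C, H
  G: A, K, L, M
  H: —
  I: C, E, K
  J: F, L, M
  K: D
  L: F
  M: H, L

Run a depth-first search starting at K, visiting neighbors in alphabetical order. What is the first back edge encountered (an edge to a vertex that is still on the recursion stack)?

G→K

DFS from K (visiting neighbors in alphabetical order); mark gray on enter, black on exit:
K gray
  D gray
    B gray
      I gray
        C gray
          G gray
            A gray
            A black
            G→K: K is gray → back edge
First back edge: G → K.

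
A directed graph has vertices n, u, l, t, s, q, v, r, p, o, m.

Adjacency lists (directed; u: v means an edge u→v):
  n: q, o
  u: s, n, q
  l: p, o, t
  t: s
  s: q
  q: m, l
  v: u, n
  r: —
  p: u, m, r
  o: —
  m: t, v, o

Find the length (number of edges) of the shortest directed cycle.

4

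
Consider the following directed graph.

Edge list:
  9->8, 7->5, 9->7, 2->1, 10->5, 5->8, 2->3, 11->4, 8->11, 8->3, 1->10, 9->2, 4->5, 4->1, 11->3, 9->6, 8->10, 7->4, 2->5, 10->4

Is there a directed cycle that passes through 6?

No

6 lies on a cycle iff there is a path from 6 back to itself.
Exploring from 6, it never reaches itself; equivalently, its strongly connected component is a singleton.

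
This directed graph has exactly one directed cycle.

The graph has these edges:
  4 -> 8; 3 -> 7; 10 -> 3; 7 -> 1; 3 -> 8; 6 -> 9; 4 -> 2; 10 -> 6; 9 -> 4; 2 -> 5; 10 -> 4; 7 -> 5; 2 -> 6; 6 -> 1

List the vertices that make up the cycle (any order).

2, 4, 6, 9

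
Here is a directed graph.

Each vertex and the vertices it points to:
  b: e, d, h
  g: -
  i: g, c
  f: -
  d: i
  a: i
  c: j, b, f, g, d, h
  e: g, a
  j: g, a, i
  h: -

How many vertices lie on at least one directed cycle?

A vertex is on a directed cycle iff it belongs to a strongly connected component of size ≥ 2 (or has a self-loop).
The vertices on cycles are {a, b, c, d, e, i, j} — 7 in total.

7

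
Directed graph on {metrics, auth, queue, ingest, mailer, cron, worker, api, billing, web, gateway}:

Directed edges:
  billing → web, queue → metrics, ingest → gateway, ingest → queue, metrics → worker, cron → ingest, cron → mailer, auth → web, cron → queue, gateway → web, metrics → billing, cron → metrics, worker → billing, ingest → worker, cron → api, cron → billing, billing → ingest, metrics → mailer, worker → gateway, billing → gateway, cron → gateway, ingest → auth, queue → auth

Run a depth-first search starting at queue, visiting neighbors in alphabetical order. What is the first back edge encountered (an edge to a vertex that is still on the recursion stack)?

ingest->queue

DFS from queue (visiting neighbors in alphabetical order); mark gray on enter, black on exit:
queue gray
  auth gray
    web gray
    web black
  auth black
  metrics gray
    billing gray
      gateway gray
        gateway→web: web black — skip
      gateway black
      ingest gray
        ingest→auth: auth black — skip
        ingest→gateway: gateway black — skip
        ingest→queue: queue is gray → back edge
First back edge: ingest → queue.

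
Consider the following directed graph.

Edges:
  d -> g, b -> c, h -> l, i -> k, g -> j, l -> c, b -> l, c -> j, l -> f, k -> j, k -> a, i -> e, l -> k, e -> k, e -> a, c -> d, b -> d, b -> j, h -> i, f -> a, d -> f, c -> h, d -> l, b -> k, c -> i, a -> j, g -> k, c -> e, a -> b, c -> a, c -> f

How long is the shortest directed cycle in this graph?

3

For each vertex v, BFS finds the shortest path from v back to v.
The shortest such closed walk is b → k → a → b, length 3.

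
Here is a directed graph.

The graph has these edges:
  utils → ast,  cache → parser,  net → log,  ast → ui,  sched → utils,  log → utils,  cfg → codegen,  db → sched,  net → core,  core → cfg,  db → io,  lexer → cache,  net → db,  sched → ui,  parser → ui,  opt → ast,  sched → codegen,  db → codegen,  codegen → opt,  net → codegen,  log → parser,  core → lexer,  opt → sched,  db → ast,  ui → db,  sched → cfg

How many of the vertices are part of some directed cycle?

A vertex is on a directed cycle iff it belongs to a strongly connected component of size ≥ 2 (or has a self-loop).
The vertices on cycles are {db, ui, ast, cfg, opt, sched, utils, codegen} — 8 in total.

8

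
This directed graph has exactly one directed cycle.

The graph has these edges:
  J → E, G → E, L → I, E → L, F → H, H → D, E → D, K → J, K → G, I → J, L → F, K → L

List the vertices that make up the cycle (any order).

E, I, J, L

DFS with gray/black marking from L:
L gray
  I gray
    J gray
      E gray
        D gray
        D black
        E→L: L is gray → back edge
Back edge closes the cycle L → I → J → E → L; its vertices are {E, I, J, L}.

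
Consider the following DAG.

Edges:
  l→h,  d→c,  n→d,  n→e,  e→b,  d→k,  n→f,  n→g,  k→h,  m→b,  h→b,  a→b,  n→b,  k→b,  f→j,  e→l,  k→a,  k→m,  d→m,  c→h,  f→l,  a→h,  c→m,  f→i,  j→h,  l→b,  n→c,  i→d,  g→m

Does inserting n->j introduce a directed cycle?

Adding n→j creates a cycle iff j can already reach n.
Explore from j: no path reaches n. The graph stays acyclic.

No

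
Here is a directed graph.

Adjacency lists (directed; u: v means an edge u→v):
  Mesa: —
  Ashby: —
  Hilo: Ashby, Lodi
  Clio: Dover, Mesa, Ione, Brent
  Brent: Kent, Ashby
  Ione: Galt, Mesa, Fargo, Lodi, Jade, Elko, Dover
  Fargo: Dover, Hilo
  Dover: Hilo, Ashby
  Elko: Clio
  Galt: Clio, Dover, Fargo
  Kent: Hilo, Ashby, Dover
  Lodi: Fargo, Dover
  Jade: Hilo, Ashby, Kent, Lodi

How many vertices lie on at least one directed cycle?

A vertex is on a directed cycle iff it belongs to a strongly connected component of size ≥ 2 (or has a self-loop).
The vertices on cycles are {Clio, Elko, Galt, Hilo, Ione, Lodi, Dover, Fargo} — 8 in total.

8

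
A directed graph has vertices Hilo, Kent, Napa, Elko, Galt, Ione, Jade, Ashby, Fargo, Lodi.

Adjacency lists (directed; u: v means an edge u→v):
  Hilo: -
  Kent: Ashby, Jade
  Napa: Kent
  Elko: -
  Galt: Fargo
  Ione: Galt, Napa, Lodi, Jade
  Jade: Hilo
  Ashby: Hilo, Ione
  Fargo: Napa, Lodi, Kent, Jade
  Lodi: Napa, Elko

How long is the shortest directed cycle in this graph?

For each vertex v, BFS finds the shortest path from v back to v.
The shortest such closed walk is Napa → Kent → Ashby → Ione → Napa, length 4.

4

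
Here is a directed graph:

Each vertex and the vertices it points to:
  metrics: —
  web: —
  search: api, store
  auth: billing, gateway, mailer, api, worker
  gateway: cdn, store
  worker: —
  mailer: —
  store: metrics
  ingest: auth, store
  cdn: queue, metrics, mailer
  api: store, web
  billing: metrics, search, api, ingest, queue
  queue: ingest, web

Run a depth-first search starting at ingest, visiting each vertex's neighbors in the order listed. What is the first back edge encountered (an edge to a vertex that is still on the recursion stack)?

billing→ingest

DFS from ingest (visiting each vertex's neighbors in the order listed); mark gray on enter, black on exit:
ingest gray
  auth gray
    billing gray
      metrics gray
      metrics black
      search gray
        api gray
          store gray
            store→metrics: metrics black — skip
          store black
          web gray
          web black
        api black
        search→store: store black — skip
      search black
      billing→api: api black — skip
      billing→ingest: ingest is gray → back edge
First back edge: billing → ingest.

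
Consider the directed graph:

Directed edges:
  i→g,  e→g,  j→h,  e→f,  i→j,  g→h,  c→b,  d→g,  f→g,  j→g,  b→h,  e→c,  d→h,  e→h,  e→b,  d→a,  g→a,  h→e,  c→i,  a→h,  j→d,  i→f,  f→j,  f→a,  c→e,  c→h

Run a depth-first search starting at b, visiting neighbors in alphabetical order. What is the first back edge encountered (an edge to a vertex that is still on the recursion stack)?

DFS from b (visiting neighbors in alphabetical order); mark gray on enter, black on exit:
b gray
  h gray
    e gray
      e→b: b is gray → back edge
First back edge: e → b.

e→b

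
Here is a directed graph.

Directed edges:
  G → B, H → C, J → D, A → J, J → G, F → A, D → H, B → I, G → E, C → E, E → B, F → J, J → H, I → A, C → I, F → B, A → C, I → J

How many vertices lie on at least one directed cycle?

9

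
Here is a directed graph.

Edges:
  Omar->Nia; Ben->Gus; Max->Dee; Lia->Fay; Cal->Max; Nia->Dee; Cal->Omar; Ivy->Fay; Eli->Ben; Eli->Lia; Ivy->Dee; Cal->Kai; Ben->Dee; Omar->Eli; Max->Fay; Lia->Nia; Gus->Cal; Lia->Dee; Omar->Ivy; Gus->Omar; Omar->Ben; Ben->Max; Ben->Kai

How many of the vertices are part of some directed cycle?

5

A vertex is on a directed cycle iff it belongs to a strongly connected component of size ≥ 2 (or has a self-loop).
The vertices on cycles are {Ben, Cal, Eli, Gus, Omar} — 5 in total.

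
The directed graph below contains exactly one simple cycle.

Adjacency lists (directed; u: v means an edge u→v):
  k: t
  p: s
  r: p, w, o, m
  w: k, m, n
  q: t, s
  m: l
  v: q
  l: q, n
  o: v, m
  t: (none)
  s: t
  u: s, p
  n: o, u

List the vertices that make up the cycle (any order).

DFS with gray/black marking from o:
o gray
  v gray
    q gray
      t gray
      t black
      s gray
        s→t: t black — skip
      s black
    q black
  v black
  m gray
    l gray
      l→q: q black — skip
      n gray
        n→o: o is gray → back edge
Back edge closes the cycle o → m → l → n → o; its vertices are {l, m, n, o}.

l, m, n, o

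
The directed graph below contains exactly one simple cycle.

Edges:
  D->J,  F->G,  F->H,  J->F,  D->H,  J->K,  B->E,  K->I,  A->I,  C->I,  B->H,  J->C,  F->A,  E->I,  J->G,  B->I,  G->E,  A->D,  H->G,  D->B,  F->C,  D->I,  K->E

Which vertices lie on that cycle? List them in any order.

DFS with gray/black marking from D:
D gray
  I gray
  I black
  J gray
    K gray
      E gray
        E→I: I black — skip
      E black
      K→I: I black — skip
    K black
    F gray
      A gray
        A→D: D is gray → back edge
Back edge closes the cycle D → J → F → A → D; its vertices are {A, D, F, J}.

A, D, F, J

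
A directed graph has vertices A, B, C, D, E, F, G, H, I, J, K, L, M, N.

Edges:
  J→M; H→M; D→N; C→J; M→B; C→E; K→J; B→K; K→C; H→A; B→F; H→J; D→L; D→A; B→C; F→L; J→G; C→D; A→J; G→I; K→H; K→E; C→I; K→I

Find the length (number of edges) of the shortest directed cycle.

For each vertex v, BFS finds the shortest path from v back to v.
The shortest such closed walk is B → C → J → M → B, length 4.

4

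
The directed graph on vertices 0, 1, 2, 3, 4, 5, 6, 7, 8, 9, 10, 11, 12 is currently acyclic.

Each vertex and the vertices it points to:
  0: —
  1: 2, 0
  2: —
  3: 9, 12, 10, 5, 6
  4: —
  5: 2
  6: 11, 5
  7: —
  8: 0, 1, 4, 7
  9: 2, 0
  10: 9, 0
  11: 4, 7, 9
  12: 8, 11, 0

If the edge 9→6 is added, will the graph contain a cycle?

Adding 9→6 creates a cycle iff 6 can already reach 9.
Path from 6: 6 → 11 → 9.
So 6 → … → 9 → 6 is a cycle.

Yes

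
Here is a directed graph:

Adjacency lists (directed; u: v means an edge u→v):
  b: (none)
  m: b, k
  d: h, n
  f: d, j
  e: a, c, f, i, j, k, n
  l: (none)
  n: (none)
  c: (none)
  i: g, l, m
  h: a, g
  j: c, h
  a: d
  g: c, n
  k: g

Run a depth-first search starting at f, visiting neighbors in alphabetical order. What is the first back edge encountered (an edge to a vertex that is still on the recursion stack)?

a→d

DFS from f (visiting neighbors in alphabetical order); mark gray on enter, black on exit:
f gray
  d gray
    h gray
      a gray
        a→d: d is gray → back edge
First back edge: a → d.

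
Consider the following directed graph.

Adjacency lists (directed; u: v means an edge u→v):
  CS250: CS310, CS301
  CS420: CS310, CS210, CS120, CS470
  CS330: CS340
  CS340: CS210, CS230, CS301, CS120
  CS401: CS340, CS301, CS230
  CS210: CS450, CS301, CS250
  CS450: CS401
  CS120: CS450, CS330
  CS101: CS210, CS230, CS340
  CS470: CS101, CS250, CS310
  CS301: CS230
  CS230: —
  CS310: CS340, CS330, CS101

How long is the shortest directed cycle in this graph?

3

For each vertex v, BFS finds the shortest path from v back to v.
The shortest such closed walk is CS120 → CS330 → CS340 → CS120, length 3.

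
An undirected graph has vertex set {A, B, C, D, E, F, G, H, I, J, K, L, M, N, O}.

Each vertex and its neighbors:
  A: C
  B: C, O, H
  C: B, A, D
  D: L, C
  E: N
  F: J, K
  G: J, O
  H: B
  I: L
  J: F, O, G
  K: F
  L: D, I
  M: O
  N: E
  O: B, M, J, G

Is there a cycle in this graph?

DFS, tracking each vertex's parent; an edge to a visited non-parent vertex closes a cycle.
Start from J:
visit J (parent –)
  visit F (parent J)
    F–J: parent, skip
    visit K (parent F)
      K–F: parent, skip
  visit O (parent J)
    visit B (parent O)
      visit C (parent B)
        C–B: parent, skip
        visit A (parent C)
          A–C: parent, skip
        visit D (parent C)
          visit L (parent D)
            L–D: parent, skip
            visit I (parent L)
              I–L: parent, skip
          D–C: parent, skip
      B–O: parent, skip
      visit H (parent B)
        H–B: parent, skip
    visit M (parent O)
      M–O: parent, skip
    O–J: parent, skip
    visit G (parent O)
      G–J: J visited and ≠ parent → cycle
Cycle: J – O – G – J.

Yes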